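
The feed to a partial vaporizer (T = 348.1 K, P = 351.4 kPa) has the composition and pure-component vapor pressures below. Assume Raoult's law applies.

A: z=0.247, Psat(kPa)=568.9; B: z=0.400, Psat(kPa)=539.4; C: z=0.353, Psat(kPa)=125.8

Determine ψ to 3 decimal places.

Raoult's law: Kᵢ = Pᵢˢᵃᵗ/P = Pᵢˢᵃᵗ/351.4.
  K_A = 568.9/351.4 = 1.61895, K_B = 539.4/351.4 = 1.53500, K_C = 125.8/351.4 = 0.35800
Rachford–Rice: g(ψ) = Σ zᵢ(Kᵢ−1)/(1+ψ(Kᵢ−1)) = 0.
g(0) = ΣzᵢKᵢ − 1 = 0.140 and g(1) = 1 − Σzᵢ/Kᵢ = -0.399, so a root lies in (0, 1).
Newton iteration, ψ⁰ = 0.7:
  ψ = 0.700: g = -0.1492, g' = -0.587 → ψ = 0.446
  ψ = 0.446: g = -0.0248, g' = -0.418 → ψ = 0.386
  ψ = 0.386: g = -0.0006, g' = -0.398 → ψ = 0.385
Converged at ψ = 0.385.

ψ = 0.385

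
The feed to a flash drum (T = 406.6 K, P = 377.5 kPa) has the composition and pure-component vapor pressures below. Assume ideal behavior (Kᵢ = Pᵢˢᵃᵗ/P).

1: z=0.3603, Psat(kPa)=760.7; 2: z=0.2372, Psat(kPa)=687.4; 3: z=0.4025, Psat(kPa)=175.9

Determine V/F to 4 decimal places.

V/F = 0.6880

Raoult's law: Kᵢ = Pᵢˢᵃᵗ/P = Pᵢˢᵃᵗ/377.5.
  K_1 = 760.7/377.5 = 2.015099, K_2 = 687.4/377.5 = 1.820927, K_3 = 175.9/377.5 = 0.465960
Rachford–Rice: g(V/F) = Σ zᵢ(Kᵢ−1)/(1+V/F(Kᵢ−1)) = 0.
Check two-phase: ΣzᵢKᵢ = 1.3455 > 1 and Σzᵢ/Kᵢ = 1.1729 > 1, so g(0) = 0.3455 > 0 and g(1) = -0.1729 < 0.
Newton iteration, V/F⁰ = 0.5:
  V/F = 0.5000: g = 0.08741, g' = -0.4574 → V/F = 0.6911
  V/F = 0.6911: g = -0.00151, g' = -0.4817 → V/F = 0.6880
Converged at V/F = 0.6880.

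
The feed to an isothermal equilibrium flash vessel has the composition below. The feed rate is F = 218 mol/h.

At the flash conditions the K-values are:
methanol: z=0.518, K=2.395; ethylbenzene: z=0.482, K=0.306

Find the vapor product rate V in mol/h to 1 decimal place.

V = 87.4 mol/h

Binary case is linear: z₁(K₁−1)(1+ψ(K₂−1)) + z₂(K₂−1)(1+ψ(K₁−1)) = 0
⇒ ψ = [z₁(K₁−1)+z₂(K₂−1)] / [−(K₁−1)(K₂−1)] = 0.3881/0.9681 = 0.401
Then V = ψ·F = 0.4009·218 = 87.4 mol/h and L = F − V = 130.6 mol/h.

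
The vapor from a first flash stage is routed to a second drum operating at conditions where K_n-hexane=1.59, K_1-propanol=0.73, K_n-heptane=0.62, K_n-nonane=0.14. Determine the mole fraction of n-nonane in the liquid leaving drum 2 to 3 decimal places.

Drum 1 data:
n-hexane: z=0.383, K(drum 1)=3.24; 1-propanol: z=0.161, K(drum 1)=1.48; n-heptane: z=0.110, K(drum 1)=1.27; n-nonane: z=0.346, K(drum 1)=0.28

Drum 1:
Material balance + equilibrium reduce to Σ zᵢ(Kᵢ−1)/(1+ψ₁(Kᵢ−1)) = 0.
Feasibility: ΣzᵢKᵢ = 1.716, Σzᵢ/Kᵢ = 1.549 — both > 1, two phases present.
Newton–Raphson from ψ₁ = 0.5:
  ψ₁ = 0.500: g = 0.1039, g' = -0.896 → ψ₁ = 0.616
  ψ₁ = 0.616: g = -0.0021, g' = -0.947 → ψ₁ = 0.614
Converged at ψ₁ = 0.614.
Drum-1 compositions:
  n-hexane: x = 0.161, y = 0.523
  1-propanol: x = 0.124, y = 0.184
  n-heptane: x = 0.094, y = 0.120
  n-nonane: x = 0.620, y = 0.174
Drum-2 feed = drum-1 vapor: z₂ = (0.5225, 0.1841, 0.1198, 0.1736).
Drum 2:
Material balance + equilibrium reduce to Σ zᵢ(Kᵢ−1)/(1+ψ₂(Kᵢ−1)) = 0.
g(0) = ΣzᵢKᵢ − 1 = 0.064 and g(1) = 1 − Σzᵢ/Kᵢ = -1.014, so a root lies in (0, 1).
Newton–Raphson from ψ₂ = 0.48:
  ψ₂ = 0.480: g = -0.1268, g' = -0.526 → ψ₂ = 0.239
  ψ₂ = 0.239: g = -0.0210, g' = -0.379 → ψ₂ = 0.184
  ψ₂ = 0.184: g = -0.0004, g' = -0.364 → ψ₂ = 0.183
Converged at ψ₂ = 0.183.
  n-hexane: x = 0.472, y = 0.750
  1-propanol: x = 0.194, y = 0.141
  n-heptane: x = 0.129, y = 0.080
  n-nonane: x = 0.206, y = 0.029

x_n-nonane (drum 2) = 0.206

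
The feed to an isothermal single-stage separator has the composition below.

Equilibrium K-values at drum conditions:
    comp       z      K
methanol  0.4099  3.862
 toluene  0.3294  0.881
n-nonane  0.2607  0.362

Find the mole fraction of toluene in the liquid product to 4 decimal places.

Let β = V/F and solve Σ zᵢ(Kᵢ−1)/(1+β(Kᵢ−1)) = 0.
g(0) = ΣzᵢKᵢ − 1 = 0.9676 and g(1) = 1 − Σzᵢ/Kᵢ = -0.2002, so a root lies in (0, 1).
Newton–Raphson from β = 0.5:
  β = 0.5000: g = 0.19666, g' = -0.8022 → β = 0.7451
  β = 0.7451: g = 0.01443, g' = -0.7333 → β = 0.7648
  β = 0.7648: g = -0.00007, g' = -0.7405 → β = 0.7647
Converged at β = 0.7647.
Compositions from xᵢ = zᵢ/(1+β(Kᵢ−1)), yᵢ = Kᵢxᵢ:
  methanol: x = 0.1286, y = 0.4965
  toluene: x = 0.3624, y = 0.3193
  n-nonane: x = 0.5091, y = 0.1843

x_toluene = 0.3624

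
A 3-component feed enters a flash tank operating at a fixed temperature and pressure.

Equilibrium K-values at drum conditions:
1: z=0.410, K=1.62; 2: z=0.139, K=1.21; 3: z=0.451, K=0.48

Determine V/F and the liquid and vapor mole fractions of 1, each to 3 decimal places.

Newton–Raphson from V/F = 0.61:
  V/F = 0.610: g = -0.1331, g' = -0.349 → V/F = 0.229
  V/F = 0.229: g = -0.0157, g' = -0.284 → V/F = 0.173
Converged at V/F = 0.173.
Compositions from xᵢ = zᵢ/(1+V/F(Kᵢ−1)), yᵢ = Kᵢxᵢ:
  1: x = 0.370, y = 0.600
  2: x = 0.134, y = 0.162
  3: x = 0.496, y = 0.238

V/F = 0.173, x_1 = 0.370, y_1 = 0.600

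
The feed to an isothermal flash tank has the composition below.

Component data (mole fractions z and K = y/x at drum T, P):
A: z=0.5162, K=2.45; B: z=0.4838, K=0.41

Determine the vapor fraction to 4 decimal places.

Newton–Raphson from ψ = 0.5:
  ψ = 0.5000: g = 0.02902, g' = -0.7036 → ψ = 0.5413
Converged at ψ = 0.5413.

ψ = 0.5413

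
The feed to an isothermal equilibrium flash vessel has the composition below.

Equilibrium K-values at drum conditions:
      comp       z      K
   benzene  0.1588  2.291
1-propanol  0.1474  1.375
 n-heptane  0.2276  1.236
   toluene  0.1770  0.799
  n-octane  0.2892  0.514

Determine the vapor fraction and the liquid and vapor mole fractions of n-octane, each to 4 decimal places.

ψ = 0.4759, x_n-octane = 0.3762, y_n-octane = 0.1934

Let ψ = V/F and solve Σ zᵢ(Kᵢ−1)/(1+ψ(Kᵢ−1)) = 0.
Check two-phase: ΣzᵢKᵢ = 1.1379 > 1 and Σzᵢ/Kᵢ = 1.1448 > 1, so g(0) = 0.1379 > 0 and g(1) = -0.1448 < 0.
Newton iteration, ψ⁰ = 0.7:
  ψ = 0.7000: g = -0.05685, g' = -0.2620 → ψ = 0.4830
  ψ = 0.4830: g = -0.00177, g' = -0.2509 → ψ = 0.4759
Converged at ψ = 0.4759.
Compositions from xᵢ = zᵢ/(1+ψ(Kᵢ−1)), yᵢ = Kᵢxᵢ:
  benzene: x = 0.0984, y = 0.2254
  1-propanol: x = 0.1251, y = 0.1720
  n-heptane: x = 0.2046, y = 0.2529
  toluene: x = 0.1957, y = 0.1564
  n-octane: x = 0.3762, y = 0.1934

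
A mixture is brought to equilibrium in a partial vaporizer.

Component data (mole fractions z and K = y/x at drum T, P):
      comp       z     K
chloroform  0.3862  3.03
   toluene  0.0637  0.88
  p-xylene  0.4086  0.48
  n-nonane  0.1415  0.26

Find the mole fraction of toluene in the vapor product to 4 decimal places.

y_toluene = 0.0590

Newton iteration, V/F⁰ = 0.5:
  V/F = 0.5000: g = -0.07239, g' = -0.7900 → V/F = 0.4084
  V/F = 0.4084: g = 0.00079, g' = -0.8140 → V/F = 0.4093
Converged at V/F = 0.4093.
Compositions from xᵢ = zᵢ/(1+V/F(Kᵢ−1)), yᵢ = Kᵢxᵢ:
  chloroform: x = 0.2109, y = 0.6391
  toluene: x = 0.0670, y = 0.0590
  p-xylene: x = 0.5191, y = 0.2492
  n-nonane: x = 0.2030, y = 0.0528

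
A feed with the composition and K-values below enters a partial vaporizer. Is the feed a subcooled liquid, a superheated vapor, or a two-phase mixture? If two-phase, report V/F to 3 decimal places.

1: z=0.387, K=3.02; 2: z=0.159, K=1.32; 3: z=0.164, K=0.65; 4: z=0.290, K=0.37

two-phase, V/F = 0.645

ΣzᵢKᵢ = 1.593; Σzᵢ/Kᵢ = 1.285.
Both exceed 1, so a two-phase solution exists.
Material balance + equilibrium reduce to Σ zᵢ(Kᵢ−1)/(1+ψ(Kᵢ−1)) = 0.
Newton–Raphson from ψ = 0.45:
  ψ = 0.450: g = 0.1309, g' = -0.698 → ψ = 0.637
  ψ = 0.637: g = 0.0048, g' = -0.668 → ψ = 0.645
Converged at ψ = 0.645.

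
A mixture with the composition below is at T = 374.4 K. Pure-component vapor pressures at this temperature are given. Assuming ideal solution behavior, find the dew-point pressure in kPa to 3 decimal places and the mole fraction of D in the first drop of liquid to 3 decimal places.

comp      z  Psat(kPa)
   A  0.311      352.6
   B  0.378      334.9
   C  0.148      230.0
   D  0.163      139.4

Pdew = 261.541 kPa, x_D = 0.306

At the dew point ψ → 1, so Σzᵢ/Kᵢ = 1 with Kᵢ = Pᵢˢᵃᵗ/P ⇒ 1/P = Σzᵢ/Pᵢˢᵃᵗ.
1/P = 0.311/352.6 + 0.378/334.9 + 0.148/230.0 + 0.163/139.4 = 0.003823 ⇒ P = 261.541 kPa
xᵢ = zᵢP/Pᵢˢᵃᵗ ⇒ x_D = 0.163·261.541/139.4 = 0.306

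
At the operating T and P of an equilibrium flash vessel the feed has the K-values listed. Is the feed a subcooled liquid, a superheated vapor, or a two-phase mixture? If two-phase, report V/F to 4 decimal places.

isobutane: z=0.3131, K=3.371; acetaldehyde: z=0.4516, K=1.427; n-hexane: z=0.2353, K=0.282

two-phase, V/F = 0.8033

ΣzᵢKᵢ = 1.7662; Σzᵢ/Kᵢ = 1.2437.
Both exceed 1, so a two-phase solution exists.
Rachford–Rice: g(ψ) = Σ zᵢ(Kᵢ−1)/(1+ψ(Kᵢ−1)) = 0.
Iterate (Newton) starting at ψ = 0.68:
  ψ = 0.6800: g = 0.10350, g' = -0.7706 → ψ = 0.8143
  ψ = 0.8143: g = -0.01040, g' = -0.9535 → ψ = 0.8034
  ψ = 0.8034: g = -0.00012, g' = -0.9317 → ψ = 0.8033
Converged at ψ = 0.8033.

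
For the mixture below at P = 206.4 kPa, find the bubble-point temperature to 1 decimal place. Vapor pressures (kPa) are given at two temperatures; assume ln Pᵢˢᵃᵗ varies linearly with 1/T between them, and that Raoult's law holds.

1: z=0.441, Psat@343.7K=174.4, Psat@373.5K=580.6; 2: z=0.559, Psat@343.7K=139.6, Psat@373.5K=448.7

T = 350.5 K

Bubble-point temperature: ΣzᵢPᵢˢᵃᵗ(T) = P. Interpolate ln Pᵢˢᵃᵗ = aᵢ + bᵢ/T.
  T = 343.7 K: ΣzᵢPᵢˢᵃᵗ = 154.95 kPa
  T = 373.5 K: ΣzᵢPᵢˢᵃᵗ = 506.87 kPa
  T = 358.6 K: ΣzᵢPᵢˢᵃᵗ = 287.22 kPa
  T = 351.1 K: ΣzᵢPᵢˢᵃᵗ = 211.90 kPa
  T = 347.4 K: ΣzᵢPᵢˢᵃᵗ = 181.50 kPa
  T = 349.2 K: ΣzᵢPᵢˢᵃᵗ = 195.79 kPa
Interpolating between 349.2 K and 351.1 K gives T ≈ 350.5 K.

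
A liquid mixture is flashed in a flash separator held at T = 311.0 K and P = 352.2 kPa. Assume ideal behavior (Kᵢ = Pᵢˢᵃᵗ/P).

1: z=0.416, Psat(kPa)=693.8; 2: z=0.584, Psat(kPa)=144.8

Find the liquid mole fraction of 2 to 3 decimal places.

Raoult's law: Kᵢ = Pᵢˢᵃᵗ/P = Pᵢˢᵃᵗ/352.2.
  K_1 = 693.8/352.2 = 1.96990, K_2 = 144.8/352.2 = 0.41113
Rachford–Rice: g(ψ) = Σ zᵢ(Kᵢ−1)/(1+ψ(Kᵢ−1)) = 0.
Feasibility: ΣzᵢKᵢ = 1.060, Σzᵢ/Kᵢ = 1.632 — both > 1, two phases present.
Binary case is linear: z₁(K₁−1)(1+ψ(K₂−1)) + z₂(K₂−1)(1+ψ(K₁−1)) = 0
⇒ ψ = [z₁(K₁−1)+z₂(K₂−1)] / [−(K₁−1)(K₂−1)] = 0.0596/0.5711 = 0.104
Compositions from xᵢ = zᵢ/(1+ψ(Kᵢ−1)), yᵢ = Kᵢxᵢ:
  1: x = 0.378, y = 0.744
  2: x = 0.622, y = 0.256

x_2 = 0.622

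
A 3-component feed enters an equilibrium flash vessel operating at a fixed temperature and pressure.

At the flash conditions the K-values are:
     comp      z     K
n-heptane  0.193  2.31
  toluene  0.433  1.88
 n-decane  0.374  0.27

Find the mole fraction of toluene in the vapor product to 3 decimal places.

Rachford–Rice: g(V/F) = Σ zᵢ(Kᵢ−1)/(1+V/F(Kᵢ−1)) = 0.
Check two-phase: ΣzᵢKᵢ = 1.361 > 1 and Σzᵢ/Kᵢ = 1.699 > 1, so g(0) = 0.361 > 0 and g(1) = -0.699 < 0.
Newton–Raphson from V/F = 0.43:
  V/F = 0.430: g = 0.0402, g' = -0.735 → V/F = 0.485
  V/F = 0.485: g = -0.0008, g' = -0.766 → V/F = 0.484
Converged at V/F = 0.484.
Compositions from xᵢ = zᵢ/(1+V/F(Kᵢ−1)), yᵢ = Kᵢxᵢ:
  n-heptane: x = 0.118, y = 0.273
  toluene: x = 0.304, y = 0.571
  n-decane: x = 0.578, y = 0.156

y_toluene = 0.571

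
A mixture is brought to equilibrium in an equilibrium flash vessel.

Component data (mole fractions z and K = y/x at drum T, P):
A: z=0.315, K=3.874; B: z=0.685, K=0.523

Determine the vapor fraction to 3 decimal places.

Let ψ = V/F and solve Σ zᵢ(Kᵢ−1)/(1+ψ(Kᵢ−1)) = 0.
Feasibility: ΣzᵢKᵢ = 1.579, Σzᵢ/Kᵢ = 1.391 — both > 1, two phases present.
Newton iteration, ψ⁰ = 0.5:
  ψ = 0.500: g = -0.0576, g' = -0.707 → ψ = 0.419
  ψ = 0.419: g = 0.0027, g' = -0.779 → ψ = 0.422
Converged at ψ = 0.422.

ψ = 0.422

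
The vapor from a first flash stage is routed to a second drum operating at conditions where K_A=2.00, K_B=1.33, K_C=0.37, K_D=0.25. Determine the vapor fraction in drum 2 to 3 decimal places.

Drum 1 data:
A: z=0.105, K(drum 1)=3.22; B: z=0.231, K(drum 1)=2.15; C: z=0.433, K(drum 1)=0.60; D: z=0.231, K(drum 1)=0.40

Drum 1:
Rachford–Rice: g(ψ₁) = Σ zᵢ(Kᵢ−1)/(1+ψ₁(Kᵢ−1)) = 0.
g(0) = ΣzᵢKᵢ − 1 = 0.187 and g(1) = 1 − Σzᵢ/Kᵢ = -0.439, so a root lies in (0, 1).
Iterate (Newton) starting at ψ₁ = 0.5:
  ψ₁ = 0.500: g = -0.1354, g' = -0.517 → ψ₁ = 0.238
  ψ₁ = 0.238: g = 0.0078, g' = -0.607 → ψ₁ = 0.251
Converged at ψ₁ = 0.251.
Drum-1 compositions:
  A: x = 0.067, y = 0.217
  B: x = 0.179, y = 0.385
  C: x = 0.481, y = 0.289
  D: x = 0.272, y = 0.109
Drum-2 feed = drum-1 vapor: z₂ = (0.2170, 0.3853, 0.2888, 0.1088).
Drum 2:
Let ψ₂ = V/F and solve Σ zᵢ(Kᵢ−1)/(1+ψ₂(Kᵢ−1)) = 0.
Check two-phase: ΣzᵢKᵢ = 1.081 > 1 and Σzᵢ/Kᵢ = 1.614 > 1, so g(0) = 0.081 > 0 and g(1) = -0.614 < 0.
Newton iteration, ψ₂⁰ = 0.5:
  ψ₂ = 0.500: g = -0.1423, g' = -0.528 → ψ₂ = 0.231
  ψ₂ = 0.231: g = -0.0170, g' = -0.426 → ψ₂ = 0.191
  ψ₂ = 0.191: g = -0.0001, g' = -0.422 → ψ₂ = 0.190
Converged at ψ₂ = 0.190.
  A: x = 0.182, y = 0.365
  B: x = 0.363, y = 0.482
  C: x = 0.328, y = 0.121
  D: x = 0.127, y = 0.032

V/F (drum 2) = 0.190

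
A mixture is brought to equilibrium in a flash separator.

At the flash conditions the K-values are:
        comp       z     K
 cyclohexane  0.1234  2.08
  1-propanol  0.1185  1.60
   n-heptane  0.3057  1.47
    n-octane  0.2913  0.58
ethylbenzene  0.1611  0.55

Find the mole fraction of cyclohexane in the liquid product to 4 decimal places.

Iterate (Newton) starting at ψ = 0.38:
  ψ = 0.3800: g = 0.04127, g' = -0.2695 → ψ = 0.5331
  ψ = 0.5331: g = 0.00031, g' = -0.2674 → ψ = 0.5343
Converged at ψ = 0.5343.
Compositions from xᵢ = zᵢ/(1+ψ(Kᵢ−1)), yᵢ = Kᵢxᵢ:
  cyclohexane: x = 0.0782, y = 0.1628
  1-propanol: x = 0.0897, y = 0.1436
  n-heptane: x = 0.2443, y = 0.3592
  n-octane: x = 0.3756, y = 0.2178
  ethylbenzene: x = 0.2121, y = 0.1167

x_cyclohexane = 0.0782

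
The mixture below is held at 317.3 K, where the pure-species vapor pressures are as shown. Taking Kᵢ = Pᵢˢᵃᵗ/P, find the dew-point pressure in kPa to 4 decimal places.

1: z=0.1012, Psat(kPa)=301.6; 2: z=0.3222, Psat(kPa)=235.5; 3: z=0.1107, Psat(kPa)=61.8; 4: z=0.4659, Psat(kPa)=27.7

At the dew point ψ → 1, so Σzᵢ/Kᵢ = 1 with Kᵢ = Pᵢˢᵃᵗ/P ⇒ 1/P = Σzᵢ/Pᵢˢᵃᵗ.
1/P = 0.1012/301.6 + 0.3222/235.5 + 0.1107/61.8 + 0.4659/27.7 = 0.0203145 ⇒ P = 49.2260 kPa

Pdew = 49.2260 kPa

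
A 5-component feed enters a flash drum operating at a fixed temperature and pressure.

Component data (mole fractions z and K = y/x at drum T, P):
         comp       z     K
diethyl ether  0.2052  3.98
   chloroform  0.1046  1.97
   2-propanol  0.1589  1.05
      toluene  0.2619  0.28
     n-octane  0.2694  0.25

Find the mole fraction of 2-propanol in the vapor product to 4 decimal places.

y_2-propanol = 0.1651

Material balance + equilibrium reduce to Σ zᵢ(Kᵢ−1)/(1+V/F(Kᵢ−1)) = 0.
g(0) = ΣzᵢKᵢ − 1 = 0.3303 and g(1) = 1 − Σzᵢ/Kᵢ = -1.2689, so a root lies in (0, 1).
Newton–Raphson from V/F = 0.5:
  V/F = 0.5000: g = -0.29626, g' = -1.0583 → V/F = 0.2201
  V/F = 0.2201: g = -0.00528, g' = -1.1410 → V/F = 0.2154
  V/F = 0.2154: g = 0.00002, g' = -1.1494 → V/F = 0.2155
Converged at V/F = 0.2155.
Compositions from xᵢ = zᵢ/(1+V/F(Kᵢ−1)), yᵢ = Kᵢxᵢ:
  diethyl ether: x = 0.1250, y = 0.4974
  chloroform: x = 0.0865, y = 0.1704
  2-propanol: x = 0.1572, y = 0.1651
  toluene: x = 0.3100, y = 0.0868
  n-octane: x = 0.3213, y = 0.0803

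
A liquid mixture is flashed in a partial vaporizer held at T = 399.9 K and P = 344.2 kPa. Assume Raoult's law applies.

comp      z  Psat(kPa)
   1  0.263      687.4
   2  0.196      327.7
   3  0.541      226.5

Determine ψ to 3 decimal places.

ψ = 0.242

Raoult's law: Kᵢ = Pᵢˢᵃᵗ/P = Pᵢˢᵃᵗ/344.2.
  K_1 = 687.4/344.2 = 1.99709, K_2 = 327.7/344.2 = 0.95206, K_3 = 226.5/344.2 = 0.65805
Rachford–Rice: g(ψ) = Σ zᵢ(Kᵢ−1)/(1+ψ(Kᵢ−1)) = 0.
Check two-phase: ΣzᵢKᵢ = 1.068 > 1 and Σzᵢ/Kᵢ = 1.160 > 1, so g(0) = 0.068 > 0 and g(1) = -0.160 < 0.
Iterate (Newton) starting at ψ = 0.5:
  ψ = 0.500: g = -0.0578, g' = -0.209 → ψ = 0.223
  ψ = 0.223: g = 0.0047, g' = -0.249 → ψ = 0.242
Converged at ψ = 0.242.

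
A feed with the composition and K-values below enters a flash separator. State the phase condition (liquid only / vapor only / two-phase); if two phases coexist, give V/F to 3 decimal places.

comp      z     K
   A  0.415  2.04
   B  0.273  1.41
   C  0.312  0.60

ΣzᵢKᵢ = 1.419; Σzᵢ/Kᵢ = 0.917.
Since Σzᵢ/Kᵢ < 1 the mixture is above its dew point — single vapor phase.

vapor only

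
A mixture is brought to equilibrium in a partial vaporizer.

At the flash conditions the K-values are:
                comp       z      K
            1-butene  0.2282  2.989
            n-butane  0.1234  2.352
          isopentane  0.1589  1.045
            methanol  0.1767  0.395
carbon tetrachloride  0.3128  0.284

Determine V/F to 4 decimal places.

Material balance + equilibrium reduce to Σ zᵢ(Kᵢ−1)/(1+V/F(Kᵢ−1)) = 0.
Feasibility: ΣzᵢKᵢ = 1.2970, Σzᵢ/Kᵢ = 1.8296 — both > 1, two phases present.
Newton–Raphson from V/F = 0.5:
  V/F = 0.5000: g = -0.16801, g' = -0.8296 → V/F = 0.2975
  V/F = 0.2975: g = -0.00373, g' = -0.8265 → V/F = 0.2930
Converged at V/F = 0.2930.

V/F = 0.2930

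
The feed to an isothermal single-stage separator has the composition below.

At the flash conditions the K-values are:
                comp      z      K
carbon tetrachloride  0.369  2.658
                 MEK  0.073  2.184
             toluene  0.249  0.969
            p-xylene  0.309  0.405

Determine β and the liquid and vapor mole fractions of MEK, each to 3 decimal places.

β = 0.713, x_MEK = 0.040, y_MEK = 0.086

Material balance + equilibrium reduce to Σ zᵢ(Kᵢ−1)/(1+β(Kᵢ−1)) = 0.
Check two-phase: ΣzᵢKᵢ = 1.507 > 1 and Σzᵢ/Kᵢ = 1.192 > 1, so g(0) = 0.507 > 0 and g(1) = -0.192 < 0.
Newton–Raphson from β = 0.6:
  β = 0.600: g = 0.0634, g' = -0.555 → β = 0.714
  β = 0.714: g = -0.0008, g' = -0.574 → β = 0.713
Converged at β = 0.713.
Compositions from xᵢ = zᵢ/(1+β(Kᵢ−1)), yᵢ = Kᵢxᵢ:
  carbon tetrachloride: x = 0.169, y = 0.449
  MEK: x = 0.040, y = 0.086
  toluene: x = 0.255, y = 0.247
  p-xylene: x = 0.537, y = 0.217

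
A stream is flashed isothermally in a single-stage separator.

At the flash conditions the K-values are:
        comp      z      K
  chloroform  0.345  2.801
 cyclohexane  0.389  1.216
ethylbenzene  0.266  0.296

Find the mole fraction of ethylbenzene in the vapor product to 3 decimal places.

y_ethylbenzene = 0.149

Material balance + equilibrium reduce to Σ zᵢ(Kᵢ−1)/(1+ψ(Kᵢ−1)) = 0.
Feasibility: ΣzᵢKᵢ = 1.518, Σzᵢ/Kᵢ = 1.342 — both > 1, two phases present.
Iterate (Newton) starting at ψ = 0.5:
  ψ = 0.500: g = 0.1138, g' = -0.639 → ψ = 0.678
  ψ = 0.678: g = -0.0054, g' = -0.723 → ψ = 0.671
Converged at ψ = 0.671.
Compositions from xᵢ = zᵢ/(1+ψ(Kᵢ−1)), yᵢ = Kᵢxᵢ:
  chloroform: x = 0.156, y = 0.438
  cyclohexane: x = 0.340, y = 0.413
  ethylbenzene: x = 0.504, y = 0.149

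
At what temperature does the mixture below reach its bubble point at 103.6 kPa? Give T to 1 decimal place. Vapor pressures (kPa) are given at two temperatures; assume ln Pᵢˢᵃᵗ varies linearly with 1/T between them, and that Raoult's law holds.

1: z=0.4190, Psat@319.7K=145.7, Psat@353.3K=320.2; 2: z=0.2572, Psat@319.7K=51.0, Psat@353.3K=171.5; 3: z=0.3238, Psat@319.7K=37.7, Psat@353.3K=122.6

Bubble-point temperature: ΣzᵢPᵢˢᵃᵗ(T) = P. Interpolate ln Pᵢˢᵃᵗ = aᵢ + bᵢ/T.
  T = 319.7 K: ΣzᵢPᵢˢᵃᵗ = 86.37 kPa
  T = 353.3 K: ΣzᵢPᵢˢᵃᵗ = 217.97 kPa
  T = 336.5 K: ΣzᵢPᵢˢᵃᵗ = 139.76 kPa
  T = 328.1 K: ΣzᵢPᵢˢᵃᵗ = 110.41 kPa
  T = 323.9 K: ΣzᵢPᵢˢᵃᵗ = 97.78 kPa
  T = 326.0 K: ΣzᵢPᵢˢᵃᵗ = 103.94 kPa
Interpolating between 323.9 K and 326.0 K gives T ≈ 325.9 K.

T = 325.9 K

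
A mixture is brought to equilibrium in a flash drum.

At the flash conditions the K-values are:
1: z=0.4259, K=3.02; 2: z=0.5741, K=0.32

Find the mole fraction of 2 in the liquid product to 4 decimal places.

x_2 = 0.7481

Rachford–Rice: g(β) = Σ zᵢ(Kᵢ−1)/(1+β(Kᵢ−1)) = 0.
Feasibility: ΣzᵢKᵢ = 1.4699, Σzᵢ/Kᵢ = 1.9351 — both > 1, two phases present.
Newton–Raphson from β = 0.5:
  β = 0.5000: g = -0.16348, g' = -1.0396 → β = 0.3427
  β = 0.3427: g = -0.00067, g' = -1.0581 → β = 0.3421
Converged at β = 0.3421.
Compositions from xᵢ = zᵢ/(1+β(Kᵢ−1)), yᵢ = Kᵢxᵢ:
  1: x = 0.2519, y = 0.7606
  2: x = 0.7481, y = 0.2394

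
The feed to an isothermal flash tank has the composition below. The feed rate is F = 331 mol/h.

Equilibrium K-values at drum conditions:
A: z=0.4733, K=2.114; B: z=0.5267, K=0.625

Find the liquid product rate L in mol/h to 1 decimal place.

Rachford–Rice: g(ψ) = Σ zᵢ(Kᵢ−1)/(1+ψ(Kᵢ−1)) = 0.
Feasibility: ΣzᵢKᵢ = 1.3297, Σzᵢ/Kᵢ = 1.0666 — both > 1, two phases present.
Newton iteration, ψ⁰ = 0.56:
  ψ = 0.5600: g = 0.07468, g' = -0.3414 → ψ = 0.7787
  ψ = 0.7787: g = 0.00335, g' = -0.3162 → ψ = 0.7893
Converged at ψ = 0.7893.
Then V = ψ·F = 0.7893·331 = 261.3 mol/h and L = F − V = 69.7 mol/h.

L = 69.7 mol/h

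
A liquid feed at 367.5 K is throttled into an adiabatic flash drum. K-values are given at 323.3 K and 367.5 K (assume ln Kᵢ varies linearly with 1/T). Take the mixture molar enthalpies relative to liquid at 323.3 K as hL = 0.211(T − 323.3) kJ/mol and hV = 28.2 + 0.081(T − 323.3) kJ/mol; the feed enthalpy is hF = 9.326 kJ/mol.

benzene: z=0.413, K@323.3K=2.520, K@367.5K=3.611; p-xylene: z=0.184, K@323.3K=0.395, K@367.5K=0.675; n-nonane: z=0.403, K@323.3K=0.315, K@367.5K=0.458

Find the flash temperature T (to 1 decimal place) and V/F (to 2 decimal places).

T = 329.3 K, V/F = 0.29

Adiabatic flash: solve Rachford–Rice at each trial T, then check hF = ψ·hV(T) + (1−ψ)·hL(T).
  T = 323.3 K: K = (2.520, 0.395, 0.315), RR gives ψ = 0.239, H_out = 6.748 kJ/mol
  T = 367.5 K: K = (3.611, 0.675, 0.458), RR gives ψ = 0.631, H_out = 23.498 kJ/mol
  T = 345.4 K: K = (3.051, 0.525, 0.384), RR gives ψ = 0.434, H_out = 15.645 kJ/mol
  T = 334.4 K: K = (2.783, 0.458, 0.349), RR gives ψ = 0.339, H_out = 11.422 kJ/mol
  T = 328.9 K: K = (2.652, 0.426, 0.332), RR gives ψ = 0.291, H_out = 9.172 kJ/mol
  T = 331.6 K: K = (2.716, 0.442, 0.341), RR gives ψ = 0.315, H_out = 10.291 kJ/mol
  T = 330.2 K: K = (2.683, 0.434, 0.336), RR gives ψ = 0.302, H_out = 9.714 kJ/mol
Linear interpolation between T = 328.9 (H_out = 9.172) and T = 330.2 (H_out = 9.714) on hF = 9.326 gives T ≈ 329.3 K, at which ψ = 0.29.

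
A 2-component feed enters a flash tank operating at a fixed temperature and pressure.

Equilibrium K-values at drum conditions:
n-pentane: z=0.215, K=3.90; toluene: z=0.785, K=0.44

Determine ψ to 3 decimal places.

ψ = 0.113

Rachford–Rice: g(ψ) = Σ zᵢ(Kᵢ−1)/(1+ψ(Kᵢ−1)) = 0.
Feasibility: ΣzᵢKᵢ = 1.184, Σzᵢ/Kᵢ = 1.839 — both > 1, two phases present.
Binary case is linear: z₁(K₁−1)(1+ψ(K₂−1)) + z₂(K₂−1)(1+ψ(K₁−1)) = 0
⇒ ψ = [z₁(K₁−1)+z₂(K₂−1)] / [−(K₁−1)(K₂−1)] = 0.1839/1.6240 = 0.113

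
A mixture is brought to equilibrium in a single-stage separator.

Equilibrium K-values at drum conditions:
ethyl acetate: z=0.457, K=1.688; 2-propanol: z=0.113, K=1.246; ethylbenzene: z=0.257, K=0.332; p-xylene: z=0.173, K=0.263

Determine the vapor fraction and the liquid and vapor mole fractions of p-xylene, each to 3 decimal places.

Rachford–Rice: g(ψ) = Σ zᵢ(Kᵢ−1)/(1+ψ(Kᵢ−1)) = 0.
Feasibility: ΣzᵢKᵢ = 1.043, Σzᵢ/Kᵢ = 1.793 — both > 1, two phases present.
Newton iteration, ψ⁰ = 0.5:
  ψ = 0.500: g = -0.2010, g' = -0.619 → ψ = 0.176
  ψ = 0.176: g = -0.0337, g' = -0.450 → ψ = 0.100
  ψ = 0.100: g = -0.0005, g' = -0.437 → ψ = 0.099
Converged at ψ = 0.099.
Compositions from xᵢ = zᵢ/(1+ψ(Kᵢ−1)), yᵢ = Kᵢxᵢ:
  ethyl acetate: x = 0.428, y = 0.722
  2-propanol: x = 0.110, y = 0.137
  ethylbenzene: x = 0.275, y = 0.091
  p-xylene: x = 0.187, y = 0.049

ψ = 0.099, x_p-xylene = 0.187, y_p-xylene = 0.049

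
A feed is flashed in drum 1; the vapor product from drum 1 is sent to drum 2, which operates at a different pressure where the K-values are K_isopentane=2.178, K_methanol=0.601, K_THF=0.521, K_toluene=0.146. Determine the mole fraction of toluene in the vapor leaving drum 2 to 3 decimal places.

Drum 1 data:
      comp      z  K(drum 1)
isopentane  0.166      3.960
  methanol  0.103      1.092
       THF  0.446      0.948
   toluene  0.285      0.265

Drum 1:
Material balance + equilibrium reduce to Σ zᵢ(Kᵢ−1)/(1+ψ₁(Kᵢ−1)) = 0.
Feasibility: ΣzᵢKᵢ = 1.268, Σzᵢ/Kᵢ = 1.682 — both > 1, two phases present.
Newton–Raphson from ψ₁ = 0.5:
  ψ₁ = 0.500: g = -0.1478, g' = -0.623 → ψ₁ = 0.263
  ψ₁ = 0.263: g = 0.0024, g' = -0.699 → ψ₁ = 0.266
Converged at ψ₁ = 0.266.
Drum-1 compositions:
  isopentane: x = 0.093, y = 0.368
  methanol: x = 0.101, y = 0.110
  THF: x = 0.452, y = 0.429
  toluene: x = 0.354, y = 0.094
Drum-2 feed = drum-1 vapor: z₂ = (0.3676, 0.1098, 0.4287, 0.0939).
Drum 2:
Material balance + equilibrium reduce to Σ zᵢ(Kᵢ−1)/(1+ψ₂(Kᵢ−1)) = 0.
g(0) = ΣzᵢKᵢ − 1 = 0.104 and g(1) = 1 − Σzᵢ/Kᵢ = -0.818, so a root lies in (0, 1).
Newton–Raphson from ψ₂ = 0.5:
  ψ₂ = 0.500: g = -0.1922, g' = -0.608 → ψ₂ = 0.184
  ψ₂ = 0.184: g = -0.0117, g' = -0.580 → ψ₂ = 0.164
Converged at ψ₂ = 0.164.
  isopentane: x = 0.308, y = 0.671
  methanol: x = 0.117, y = 0.071
  THF: x = 0.465, y = 0.242
  toluene: x = 0.109, y = 0.016

y_toluene (drum 2) = 0.016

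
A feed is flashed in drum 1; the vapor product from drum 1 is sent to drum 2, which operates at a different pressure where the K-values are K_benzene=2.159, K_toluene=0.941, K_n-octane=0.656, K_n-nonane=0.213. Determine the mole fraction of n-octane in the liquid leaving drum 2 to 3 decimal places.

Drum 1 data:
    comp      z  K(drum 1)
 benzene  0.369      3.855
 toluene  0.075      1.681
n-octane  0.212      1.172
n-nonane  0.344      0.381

Drum 1:
Iterate (Newton) starting at ψ₁ = 0.57:
  ψ₁ = 0.570: g = 0.1419, g' = -0.774 → ψ₁ = 0.753
  ψ₁ = 0.753: g = 0.0013, g' = -0.786 → ψ₁ = 0.755
Converged at ψ₁ = 0.755.
Drum-1 compositions:
  benzene: x = 0.117, y = 0.451
  toluene: x = 0.050, y = 0.083
  n-octane: x = 0.188, y = 0.220
  n-nonane: x = 0.646, y = 0.246
Drum-2 feed = drum-1 vapor: z₂ = (0.4507, 0.0833, 0.2199, 0.2461).
Drum 2:
Rachford–Rice: g(ψ₂) = Σ zᵢ(Kᵢ−1)/(1+ψ₂(Kᵢ−1)) = 0.
Feasibility: ΣzᵢKᵢ = 1.248, Σzᵢ/Kᵢ = 1.788 — both > 1, two phases present.
Iterate (Newton) starting at ψ₂ = 0.61:
  ψ₂ = 0.610: g = -0.1673, g' = -0.814 → ψ₂ = 0.404
  ψ₂ = 0.404: g = -0.0213, g' = -0.644 → ψ₂ = 0.371
Converged at ψ₂ = 0.371.
  benzene: x = 0.315, y = 0.680
  toluene: x = 0.085, y = 0.080
  n-octane: x = 0.252, y = 0.165
  n-nonane: x = 0.348, y = 0.074

x_n-octane (drum 2) = 0.252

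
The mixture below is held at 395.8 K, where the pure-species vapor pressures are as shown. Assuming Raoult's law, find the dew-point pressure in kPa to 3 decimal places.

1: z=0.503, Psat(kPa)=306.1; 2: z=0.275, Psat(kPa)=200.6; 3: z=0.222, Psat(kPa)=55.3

At the dew point ψ → 1, so Σzᵢ/Kᵢ = 1 with Kᵢ = Pᵢˢᵃᵗ/P ⇒ 1/P = Σzᵢ/Pᵢˢᵃᵗ.
1/P = 0.503/306.1 + 0.275/200.6 + 0.222/55.3 = 0.007029 ⇒ P = 142.276 kPa

Pdew = 142.276 kPa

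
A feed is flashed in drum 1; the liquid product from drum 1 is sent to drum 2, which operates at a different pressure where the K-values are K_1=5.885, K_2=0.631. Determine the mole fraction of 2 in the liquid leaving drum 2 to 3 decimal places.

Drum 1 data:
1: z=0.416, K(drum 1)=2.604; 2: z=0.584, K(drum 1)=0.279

Drum 1:
Rachford–Rice: g(ψ₁) = Σ zᵢ(Kᵢ−1)/(1+ψ₁(Kᵢ−1)) = 0.
Feasibility: ΣzᵢKᵢ = 1.246, Σzᵢ/Kᵢ = 2.253 — both > 1, two phases present.
Binary case is linear: z₁(K₁−1)(1+ψ₁(K₂−1)) + z₂(K₂−1)(1+ψ₁(K₁−1)) = 0
⇒ ψ₁ = [z₁(K₁−1)+z₂(K₂−1)] / [−(K₁−1)(K₂−1)] = 0.2462/1.1565 = 0.213
Drum-1 compositions:
  1: x = 0.310, y = 0.808
  2: x = 0.690, y = 0.192
Drum-2 feed = drum-1 liquid: z₂ = (0.3101, 0.6899).
Drum 2:
Material balance + equilibrium reduce to Σ zᵢ(Kᵢ−1)/(1+ψ₂(Kᵢ−1)) = 0.
g(0) = ΣzᵢKᵢ − 1 = 1.260 and g(1) = 1 − Σzᵢ/Kᵢ = -0.146, so a root lies in (0, 1).
Binary case is linear: z₁(K₁−1)(1+ψ₂(K₂−1)) + z₂(K₂−1)(1+ψ₂(K₁−1)) = 0
⇒ ψ₂ = [z₁(K₁−1)+z₂(K₂−1)] / [−(K₁−1)(K₂−1)] = 1.2603/1.8026 = 0.699
  1: x = 0.070, y = 0.413
  2: x = 0.930, y = 0.587

x_2 (drum 2) = 0.930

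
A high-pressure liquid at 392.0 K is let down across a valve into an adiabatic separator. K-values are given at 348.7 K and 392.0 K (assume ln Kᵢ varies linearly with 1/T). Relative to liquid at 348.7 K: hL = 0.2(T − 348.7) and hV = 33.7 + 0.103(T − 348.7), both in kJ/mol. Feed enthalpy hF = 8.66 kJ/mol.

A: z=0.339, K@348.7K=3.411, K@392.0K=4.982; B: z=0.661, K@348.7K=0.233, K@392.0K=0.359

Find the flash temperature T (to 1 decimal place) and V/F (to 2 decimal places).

Adiabatic flash: solve Rachford–Rice at each trial T, then check hF = ψ·hV(T) + (1−ψ)·hL(T).
  T = 348.7 K: K = (3.411, 0.233), RR gives ψ = 0.168, H_out = 5.656 kJ/mol
  T = 392.0 K: K = (4.982, 0.359), RR gives ψ = 0.363, H_out = 19.364 kJ/mol
  T = 370.4 K: K = (4.170, 0.293), RR gives ψ = 0.271, H_out = 12.902 kJ/mol
  T = 359.5 K: K = (3.781, 0.262), RR gives ψ = 0.222, H_out = 9.400 kJ/mol
  T = 354.1 K: K = (3.594, 0.247), RR gives ψ = 0.196, H_out = 7.569 kJ/mol
  T = 356.8 K: K = (3.687, 0.255), RR gives ψ = 0.209, H_out = 8.494 kJ/mol
  T = 358.1 K: K = (3.732, 0.258), RR gives ψ = 0.215, H_out = 8.932 kJ/mol
Linear interpolation between T = 356.8 (H_out = 8.494) and T = 358.1 (H_out = 8.932) on hF = 8.66 gives T ≈ 357.3 K, at which ψ = 0.21.

T = 357.3 K, V/F = 0.21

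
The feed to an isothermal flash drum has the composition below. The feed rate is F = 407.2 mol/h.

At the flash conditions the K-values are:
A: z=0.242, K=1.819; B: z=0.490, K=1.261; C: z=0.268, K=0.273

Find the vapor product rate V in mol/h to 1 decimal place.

Material balance + equilibrium reduce to Σ zᵢ(Kᵢ−1)/(1+V/F(Kᵢ−1)) = 0.
g(0) = ΣzᵢKᵢ − 1 = 0.131 and g(1) = 1 − Σzᵢ/Kᵢ = -0.503, so a root lies in (0, 1).
Newton iteration, V/F⁰ = 0.69:
  V/F = 0.690: g = -0.1559, g' = -0.661 → V/F = 0.454
  V/F = 0.454: g = -0.0320, g' = -0.428 → V/F = 0.379
  V/F = 0.379: g = -0.0014, g' = -0.392 → V/F = 0.376
Converged at V/F = 0.376.
Then V = V/F·F = 0.3757·407.2 = 153.0 mol/h and L = F − V = 254.2 mol/h.

V = 153.0 mol/h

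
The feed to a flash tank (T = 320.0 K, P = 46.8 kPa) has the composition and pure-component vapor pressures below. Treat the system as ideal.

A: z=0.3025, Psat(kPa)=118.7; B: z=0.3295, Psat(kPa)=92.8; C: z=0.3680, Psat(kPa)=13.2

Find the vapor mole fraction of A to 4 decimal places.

Raoult's law: Kᵢ = Pᵢˢᵃᵗ/P = Pᵢˢᵃᵗ/46.8.
  K_A = 118.7/46.8 = 2.536325, K_B = 92.8/46.8 = 1.982906, K_C = 13.2/46.8 = 0.282051
Rachford–Rice: g(V/F) = Σ zᵢ(Kᵢ−1)/(1+V/F(Kᵢ−1)) = 0.
g(0) = ΣzᵢKᵢ − 1 = 0.5244 and g(1) = 1 − Σzᵢ/Kᵢ = -0.5902, so a root lies in (0, 1).
Iterate (Newton) starting at V/F = 0.47:
  V/F = 0.4700: g = 0.09264, g' = -0.8218 → V/F = 0.5827
  V/F = 0.5827: g = -0.00311, g' = -0.8882 → V/F = 0.5792
Converged at V/F = 0.5792.
Compositions from xᵢ = zᵢ/(1+V/F(Kᵢ−1)), yᵢ = Kᵢxᵢ:
  A: x = 0.1601, y = 0.4060
  B: x = 0.2100, y = 0.4163
  C: x = 0.6300, y = 0.1777

y_A = 0.4060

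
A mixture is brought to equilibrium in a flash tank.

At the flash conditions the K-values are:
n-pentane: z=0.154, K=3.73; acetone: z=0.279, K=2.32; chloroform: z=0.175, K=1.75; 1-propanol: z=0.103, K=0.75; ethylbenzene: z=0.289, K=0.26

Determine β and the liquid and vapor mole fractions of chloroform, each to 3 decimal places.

β = 0.645, x_chloroform = 0.118, y_chloroform = 0.206

Material balance + equilibrium reduce to Σ zᵢ(Kᵢ−1)/(1+β(Kᵢ−1)) = 0.
g(0) = ΣzᵢKᵢ − 1 = 0.680 and g(1) = 1 − Σzᵢ/Kᵢ = -0.510, so a root lies in (0, 1).
Iterate (Newton) starting at β = 0.7:
  β = 0.700: g = -0.0530, g' = -1.000 → β = 0.647
  β = 0.647: g = -0.0020, g' = -0.928 → β = 0.645
Converged at β = 0.645.
Compositions from xᵢ = zᵢ/(1+β(Kᵢ−1)), yᵢ = Kᵢxᵢ:
  n-pentane: x = 0.056, y = 0.208
  acetone: x = 0.151, y = 0.350
  chloroform: x = 0.118, y = 0.206
  1-propanol: x = 0.123, y = 0.092
  ethylbenzene: x = 0.553, y = 0.144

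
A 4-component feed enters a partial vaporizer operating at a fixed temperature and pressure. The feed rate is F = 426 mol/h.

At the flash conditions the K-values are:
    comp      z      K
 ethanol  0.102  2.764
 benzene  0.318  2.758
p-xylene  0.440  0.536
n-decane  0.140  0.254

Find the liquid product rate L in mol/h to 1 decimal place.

Newton–Raphson from ψ = 0.5:
  ψ = 0.500: g = -0.0393, g' = -0.727 → ψ = 0.446
Converged at ψ = 0.446.
Then V = ψ·F = 0.4461·426 = 190.1 mol/h and L = F − V = 235.9 mol/h.

L = 235.9 mol/h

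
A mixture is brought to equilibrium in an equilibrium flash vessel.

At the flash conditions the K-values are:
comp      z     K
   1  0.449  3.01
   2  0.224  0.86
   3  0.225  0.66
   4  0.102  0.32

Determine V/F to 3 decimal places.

Rachford–Rice: g(V/F) = Σ zᵢ(Kᵢ−1)/(1+V/F(Kᵢ−1)) = 0.
g(0) = ΣzᵢKᵢ − 1 = 0.725 and g(1) = 1 − Σzᵢ/Kᵢ = -0.069, so a root lies in (0, 1).
Iterate (Newton) starting at V/F = 0.48:
  V/F = 0.480: g = 0.2313, g' = -0.616 → V/F = 0.856
  V/F = 0.856: g = 0.0225, g' = -0.572 → V/F = 0.895
  V/F = 0.895: g = -0.0005, g' = -0.599 → V/F = 0.894
Converged at V/F = 0.894.

V/F = 0.894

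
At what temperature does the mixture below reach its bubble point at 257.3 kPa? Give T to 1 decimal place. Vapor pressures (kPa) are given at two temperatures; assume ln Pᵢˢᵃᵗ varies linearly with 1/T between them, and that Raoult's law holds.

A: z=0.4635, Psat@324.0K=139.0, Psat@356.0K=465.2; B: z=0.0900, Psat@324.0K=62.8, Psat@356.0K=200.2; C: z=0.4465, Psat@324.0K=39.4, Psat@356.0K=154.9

Bubble-point temperature: ΣzᵢPᵢˢᵃᵗ(T) = P. Interpolate ln Pᵢˢᵃᵗ = aᵢ + bᵢ/T.
  T = 324.0 K: ΣzᵢPᵢˢᵃᵗ = 87.67 kPa
  T = 356.0 K: ΣzᵢPᵢˢᵃᵗ = 302.80 kPa
  T = 340.0 K: ΣzᵢPᵢˢᵃᵗ = 167.65 kPa
  T = 348.0 K: ΣzᵢPᵢˢᵃᵗ = 226.82 kPa
  T = 352.0 K: ΣzᵢPᵢˢᵃᵗ = 262.49 kPa
  T = 350.0 K: ΣzᵢPᵢˢᵃᵗ = 244.10 kPa
Interpolating between 350.0 K and 352.0 K gives T ≈ 351.4 K.

T = 351.4 K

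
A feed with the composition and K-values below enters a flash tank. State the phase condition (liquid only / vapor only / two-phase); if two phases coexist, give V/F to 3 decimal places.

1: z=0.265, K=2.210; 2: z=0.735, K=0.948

vapor only

ΣzᵢKᵢ = 1.282; Σzᵢ/Kᵢ = 0.895.
Since Σzᵢ/Kᵢ < 1 the mixture is above its dew point — single vapor phase.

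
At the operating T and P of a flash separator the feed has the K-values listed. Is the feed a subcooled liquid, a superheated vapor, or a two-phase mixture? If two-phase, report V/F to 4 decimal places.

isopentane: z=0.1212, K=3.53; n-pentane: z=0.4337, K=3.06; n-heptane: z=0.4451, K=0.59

superheated vapor

ΣzᵢKᵢ = 2.0176; Σzᵢ/Kᵢ = 0.9305.
Since Σzᵢ/Kᵢ < 1 the mixture is above its dew point — single vapor phase.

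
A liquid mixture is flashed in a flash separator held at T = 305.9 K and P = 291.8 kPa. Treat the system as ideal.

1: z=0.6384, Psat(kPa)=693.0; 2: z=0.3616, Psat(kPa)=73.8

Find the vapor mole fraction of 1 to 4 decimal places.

y_1 = 0.8361

Raoult's law: Kᵢ = Pᵢˢᵃᵗ/P = Pᵢˢᵃᵗ/291.8.
  K_1 = 693.0/291.8 = 2.374914, K_2 = 73.8/291.8 = 0.252913
Let β = V/F and solve Σ zᵢ(Kᵢ−1)/(1+β(Kᵢ−1)) = 0.
g(0) = ΣzᵢKᵢ − 1 = 0.6076 and g(1) = 1 − Σzᵢ/Kᵢ = -0.6986, so a root lies in (0, 1).
Newton–Raphson from β = 0.65:
  β = 0.6500: g = -0.06167, g' = -1.0993 → β = 0.5939
  β = 0.5939: g = -0.00242, g' = -1.0179 → β = 0.5915
Converged at β = 0.5915.
Compositions from xᵢ = zᵢ/(1+β(Kᵢ−1)), yᵢ = Kᵢxᵢ:
  1: x = 0.3521, y = 0.8361
  2: x = 0.6479, y = 0.1639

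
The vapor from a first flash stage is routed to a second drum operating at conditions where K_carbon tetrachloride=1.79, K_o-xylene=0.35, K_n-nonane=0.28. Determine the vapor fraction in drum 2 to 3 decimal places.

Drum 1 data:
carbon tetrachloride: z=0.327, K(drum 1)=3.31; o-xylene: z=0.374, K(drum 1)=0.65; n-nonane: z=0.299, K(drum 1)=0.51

Drum 1:
Let ψ₁ = V/F and solve Σ zᵢ(Kᵢ−1)/(1+ψ₁(Kᵢ−1)) = 0.
Feasibility: ΣzᵢKᵢ = 1.478, Σzᵢ/Kᵢ = 1.260 — both > 1, two phases present.
Newton iteration, ψ₁⁰ = 0.39:
  ψ₁ = 0.390: g = 0.0647, g' = -0.654 → ψ₁ = 0.489
  ψ₁ = 0.489: g = 0.0042, g' = -0.576 → ψ₁ = 0.496
Converged at ψ₁ = 0.496.
Drum-1 compositions:
  carbon tetrachloride: x = 0.152, y = 0.504
  o-xylene: x = 0.453, y = 0.294
  n-nonane: x = 0.395, y = 0.201
Drum-2 feed = drum-1 vapor: z₂ = (0.5043, 0.2942, 0.2015).
Drum 2:
Rachford–Rice: g(ψ₂) = Σ zᵢ(Kᵢ−1)/(1+ψ₂(Kᵢ−1)) = 0.
g(0) = ΣzᵢKᵢ − 1 = 0.062 and g(1) = 1 − Σzᵢ/Kᵢ = -0.842, so a root lies in (0, 1).
Iterate (Newton) starting at ψ₂ = 0.5:
  ψ₂ = 0.500: g = -0.2243, g' = -0.690 → ψ₂ = 0.175
  ψ₂ = 0.175: g = -0.0315, g' = -0.538 → ψ₂ = 0.116
Converged at ψ₂ = 0.116.
  carbon tetrachloride: x = 0.462, y = 0.827
  o-xylene: x = 0.318, y = 0.111
  n-nonane: x = 0.220, y = 0.062

V/F (drum 2) = 0.116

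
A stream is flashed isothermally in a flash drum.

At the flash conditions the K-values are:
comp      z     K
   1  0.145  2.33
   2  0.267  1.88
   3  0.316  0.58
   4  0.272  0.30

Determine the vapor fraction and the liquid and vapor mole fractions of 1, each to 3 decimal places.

ψ = 0.175, x_1 = 0.118, y_1 = 0.274

Newton–Raphson from ψ = 0.49:
  ψ = 0.490: g = -0.1760, g' = -0.592 → ψ = 0.193
  ψ = 0.193: g = -0.0101, g' = -0.558 → ψ = 0.175
Converged at ψ = 0.175.
Compositions from xᵢ = zᵢ/(1+ψ(Kᵢ−1)), yᵢ = Kᵢxᵢ:
  1: x = 0.118, y = 0.274
  2: x = 0.231, y = 0.435
  3: x = 0.341, y = 0.198
  4: x = 0.310, y = 0.093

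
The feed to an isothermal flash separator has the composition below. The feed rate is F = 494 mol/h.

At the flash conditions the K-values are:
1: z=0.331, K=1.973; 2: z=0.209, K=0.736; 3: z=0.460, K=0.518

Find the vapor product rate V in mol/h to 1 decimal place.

Material balance + equilibrium reduce to Σ zᵢ(Kᵢ−1)/(1+β(Kᵢ−1)) = 0.
Check two-phase: ΣzᵢKᵢ = 1.045 > 1 and Σzᵢ/Kᵢ = 1.340 > 1, so g(0) = 0.045 > 0 and g(1) = -0.340 < 0.
Iterate (Newton) starting at β = 0.53:
  β = 0.530: g = -0.1495, g' = -0.349 → β = 0.102
  β = 0.102: g = 0.0033, g' = -0.393 → β = 0.110
Converged at β = 0.110.
Then V = β·F = 0.1099·494 = 54.3 mol/h and L = F − V = 439.7 mol/h.

V = 54.3 mol/h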